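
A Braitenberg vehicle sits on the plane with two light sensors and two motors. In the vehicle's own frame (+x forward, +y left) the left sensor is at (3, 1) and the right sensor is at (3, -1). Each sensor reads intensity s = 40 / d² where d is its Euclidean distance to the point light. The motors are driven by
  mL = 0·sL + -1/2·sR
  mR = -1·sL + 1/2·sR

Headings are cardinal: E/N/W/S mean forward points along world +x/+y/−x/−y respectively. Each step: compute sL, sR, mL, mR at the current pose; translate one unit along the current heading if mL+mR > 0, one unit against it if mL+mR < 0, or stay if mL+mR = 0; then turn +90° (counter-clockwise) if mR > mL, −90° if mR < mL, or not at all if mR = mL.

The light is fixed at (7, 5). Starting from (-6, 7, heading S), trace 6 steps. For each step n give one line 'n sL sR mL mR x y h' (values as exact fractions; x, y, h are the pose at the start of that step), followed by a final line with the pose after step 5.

0 8/29 40/197 -20/197 -996/5713 -6 7 S
1 2/13 5/34 -5/68 -71/884 -6 8 W
2 8/41 40/157 -20/157 -436/6437 -5 8 N
3 20/113 20/117 -10/117 -1210/13221 -5 7 W
4 40/169 8/25 -4/25 -324/4225 -4 7 N
5 10/49 1/5 -1/10 -51/490 -4 6 W
final -3 6 N

n=0: pose=(-6,7,S); sL=8/29, sR=40/197; mL=-20/197, mR=-996/5713; mL+mR=-8/29 → advance -1; mR−mL=-416/5713 → turn -1·90°
n=1: pose=(-6,8,W); sL=2/13, sR=5/34; mL=-5/68, mR=-71/884; mL+mR=-2/13 → advance -1; mR−mL=-3/442 → turn -1·90°
n=2: pose=(-5,8,N); sL=8/41, sR=40/157; mL=-20/157, mR=-436/6437; mL+mR=-8/41 → advance -1; mR−mL=384/6437 → turn +1·90°
n=3: pose=(-5,7,W); sL=20/113, sR=20/117; mL=-10/117, mR=-1210/13221; mL+mR=-20/113 → advance -1; mR−mL=-80/13221 → turn -1·90°
n=4: pose=(-4,7,N); sL=40/169, sR=8/25; mL=-4/25, mR=-324/4225; mL+mR=-40/169 → advance -1; mR−mL=352/4225 → turn +1·90°
n=5: pose=(-4,6,W); sL=10/49, sR=1/5; mL=-1/10, mR=-51/490; mL+mR=-10/49 → advance -1; mR−mL=-1/245 → turn -1·90°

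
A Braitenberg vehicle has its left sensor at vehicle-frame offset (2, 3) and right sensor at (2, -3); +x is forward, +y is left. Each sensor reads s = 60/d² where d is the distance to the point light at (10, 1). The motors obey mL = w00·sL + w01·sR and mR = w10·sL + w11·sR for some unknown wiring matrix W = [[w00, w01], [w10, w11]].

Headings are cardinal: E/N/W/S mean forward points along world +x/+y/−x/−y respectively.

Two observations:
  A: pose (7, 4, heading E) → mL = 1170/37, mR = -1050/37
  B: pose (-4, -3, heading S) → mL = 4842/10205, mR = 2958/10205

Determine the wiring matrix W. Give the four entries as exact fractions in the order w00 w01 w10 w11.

obs A: pose=(7,4,E) → sL=60/37, sR=60, mL=1170/37, mR=-1050/37
obs B: pose=(-4,-3,S) → sL=60/157, sR=12/65, mL=4842/10205, mR=2958/10205
sensor matrix S = [[60/37, 60], [60/157, 12/65]]; det S = -1708992/75517
solve [mL_A; mL_B] = S·[w00; w01] and [mR_A; mR_B] = S·[w10; w11]:
  w00 = 1, w01 = 1/2, w10 = 1, w11 = -1/2

1 1/2 1 -1/2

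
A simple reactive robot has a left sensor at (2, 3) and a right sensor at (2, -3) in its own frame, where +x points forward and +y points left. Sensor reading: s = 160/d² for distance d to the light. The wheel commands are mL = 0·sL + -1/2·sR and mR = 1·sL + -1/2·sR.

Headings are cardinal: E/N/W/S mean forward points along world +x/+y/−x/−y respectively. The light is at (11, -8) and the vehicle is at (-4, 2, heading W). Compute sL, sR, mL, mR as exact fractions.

80/169 80/229 -40/229 11560/38701

left sensor world pos  = (-6, -1); dL² = 338
right sensor world pos = (-6, 5); dR² = 458
sL = 160/338 = 80/169
sR = 160/458 = 80/229
mL = 0·sL + -1/2·sR = -40/229
mR = 1·sL + -1/2·sR = 11560/38701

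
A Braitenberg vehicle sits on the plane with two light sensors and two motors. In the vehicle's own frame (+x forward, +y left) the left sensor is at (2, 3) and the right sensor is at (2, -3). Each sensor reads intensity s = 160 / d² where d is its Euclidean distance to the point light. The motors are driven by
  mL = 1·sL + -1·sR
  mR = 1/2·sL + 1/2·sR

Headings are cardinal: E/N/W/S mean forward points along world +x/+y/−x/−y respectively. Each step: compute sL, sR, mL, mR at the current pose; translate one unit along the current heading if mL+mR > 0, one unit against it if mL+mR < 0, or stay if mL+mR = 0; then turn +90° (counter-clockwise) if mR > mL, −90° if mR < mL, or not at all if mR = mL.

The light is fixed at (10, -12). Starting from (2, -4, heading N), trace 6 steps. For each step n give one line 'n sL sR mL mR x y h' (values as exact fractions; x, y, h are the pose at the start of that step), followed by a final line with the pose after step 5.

n=0: pose=(2,-4,N); sL=160/221, sR=32/25; mL=-3072/5525, mR=5536/5525; mL+mR=2464/5525 → advance +1; mR−mL=8608/5525 → turn +1·90°
n=1: pose=(2,-3,W); sL=20/17, sR=40/61; mL=540/1037, mR=950/1037; mL+mR=1490/1037 → advance +1; mR−mL=410/1037 → turn +1·90°
n=2: pose=(1,-3,S); sL=32/17, sR=160/193; mL=3456/3281, mR=4448/3281; mL+mR=7904/3281 → advance +1; mR−mL=992/3281 → turn +1·90°
n=3: pose=(1,-4,E); sL=16/17, sR=80/37; mL=-768/629, mR=976/629; mL+mR=208/629 → advance +1; mR−mL=1744/629 → turn +1·90°
n=4: pose=(2,-4,N); sL=160/221, sR=32/25; mL=-3072/5525, mR=5536/5525; mL+mR=2464/5525 → advance +1; mR−mL=8608/5525 → turn +1·90°
n=5: pose=(2,-3,W); sL=20/17, sR=40/61; mL=540/1037, mR=950/1037; mL+mR=1490/1037 → advance +1; mR−mL=410/1037 → turn +1·90°

0 160/221 32/25 -3072/5525 5536/5525 2 -4 N
1 20/17 40/61 540/1037 950/1037 2 -3 W
2 32/17 160/193 3456/3281 4448/3281 1 -3 S
3 16/17 80/37 -768/629 976/629 1 -4 E
4 160/221 32/25 -3072/5525 5536/5525 2 -4 N
5 20/17 40/61 540/1037 950/1037 2 -3 W
final 1 -3 S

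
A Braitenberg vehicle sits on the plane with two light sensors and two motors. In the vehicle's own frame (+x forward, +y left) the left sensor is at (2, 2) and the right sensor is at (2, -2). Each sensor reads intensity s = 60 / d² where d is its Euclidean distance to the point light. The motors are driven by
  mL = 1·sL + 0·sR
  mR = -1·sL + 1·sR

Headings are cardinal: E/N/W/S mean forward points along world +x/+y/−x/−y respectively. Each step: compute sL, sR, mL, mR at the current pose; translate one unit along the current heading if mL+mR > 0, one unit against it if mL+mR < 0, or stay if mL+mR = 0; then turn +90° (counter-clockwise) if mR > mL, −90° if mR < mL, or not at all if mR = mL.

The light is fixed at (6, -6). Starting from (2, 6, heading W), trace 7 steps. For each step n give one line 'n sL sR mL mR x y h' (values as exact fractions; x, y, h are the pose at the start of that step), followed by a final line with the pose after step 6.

n=0: pose=(2,6,W); sL=15/34, sR=15/58; mL=15/34, mR=-90/493; mL+mR=15/58 → advance +1; mR−mL=-615/986 → turn -1·90°
n=1: pose=(1,6,N); sL=12/49, sR=12/41; mL=12/49, mR=96/2009; mL+mR=12/41 → advance +1; mR−mL=-396/2009 → turn -1·90°
n=2: pose=(1,7,E); sL=10/39, sR=6/13; mL=10/39, mR=8/39; mL+mR=6/13 → advance +1; mR−mL=-2/39 → turn -1·90°
n=3: pose=(2,7,S); sL=12/25, sR=60/157; mL=12/25, mR=-384/3925; mL+mR=60/157 → advance +1; mR−mL=-2268/3925 → turn -1·90°
n=4: pose=(2,6,W); sL=15/34, sR=15/58; mL=15/34, mR=-90/493; mL+mR=15/58 → advance +1; mR−mL=-615/986 → turn -1·90°
n=5: pose=(1,6,N); sL=12/49, sR=12/41; mL=12/49, mR=96/2009; mL+mR=12/41 → advance +1; mR−mL=-396/2009 → turn -1·90°
n=6: pose=(1,7,E); sL=10/39, sR=6/13; mL=10/39, mR=8/39; mL+mR=6/13 → advance +1; mR−mL=-2/39 → turn -1·90°

0 15/34 15/58 15/34 -90/493 2 6 W
1 12/49 12/41 12/49 96/2009 1 6 N
2 10/39 6/13 10/39 8/39 1 7 E
3 12/25 60/157 12/25 -384/3925 2 7 S
4 15/34 15/58 15/34 -90/493 2 6 W
5 12/49 12/41 12/49 96/2009 1 6 N
6 10/39 6/13 10/39 8/39 1 7 E
final 2 7 S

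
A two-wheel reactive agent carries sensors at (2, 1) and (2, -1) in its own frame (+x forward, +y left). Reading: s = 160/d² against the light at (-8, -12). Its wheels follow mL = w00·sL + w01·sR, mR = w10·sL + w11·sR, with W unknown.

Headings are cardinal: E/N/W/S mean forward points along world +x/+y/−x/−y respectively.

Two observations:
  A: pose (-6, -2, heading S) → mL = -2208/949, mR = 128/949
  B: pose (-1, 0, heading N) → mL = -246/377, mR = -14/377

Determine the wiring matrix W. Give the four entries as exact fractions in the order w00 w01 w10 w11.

obs A: pose=(-6,-2,S) → sL=160/73, sR=32/13, mL=-2208/949, mR=128/949
obs B: pose=(-1,0,N) → sL=20/29, sR=8/13, mL=-246/377, mR=-14/377
sensor matrix S = [[160/73, 32/13], [20/29, 8/13]]; det S = -9600/27521
solve [mL_A; mL_B] = S·[w00; w01] and [mR_A; mR_B] = S·[w10; w11]:
  w00 = -1/2, w01 = -1/2, w10 = -1/2, w11 = 1/2

-1/2 -1/2 -1/2 1/2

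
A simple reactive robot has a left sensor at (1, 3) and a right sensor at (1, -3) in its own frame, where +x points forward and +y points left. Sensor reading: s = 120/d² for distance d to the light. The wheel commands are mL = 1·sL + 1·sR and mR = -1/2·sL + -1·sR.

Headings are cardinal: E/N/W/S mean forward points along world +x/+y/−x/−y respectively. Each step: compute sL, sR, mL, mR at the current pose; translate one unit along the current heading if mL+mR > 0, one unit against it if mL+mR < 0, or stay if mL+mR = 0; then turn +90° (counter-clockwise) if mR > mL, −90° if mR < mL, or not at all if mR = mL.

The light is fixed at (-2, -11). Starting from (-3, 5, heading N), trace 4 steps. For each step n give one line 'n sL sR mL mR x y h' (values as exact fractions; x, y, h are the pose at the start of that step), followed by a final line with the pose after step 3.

n=0: pose=(-3,5,N); sL=24/61, sR=120/293; mL=14352/17873, mR=-10836/17873; mL+mR=12/61 → advance +1; mR−mL=-25188/17873 → turn -1·90°
n=1: pose=(-3,6,E); sL=3/10, sR=30/49; mL=447/490, mR=-747/980; mL+mR=3/20 → advance +1; mR−mL=-1641/980 → turn -1·90°
n=2: pose=(-2,6,S); sL=24/53, sR=24/53; mL=48/53, mR=-36/53; mL+mR=12/53 → advance +1; mR−mL=-84/53 → turn -1·90°
n=3: pose=(-2,5,W); sL=12/17, sR=60/181; mL=3192/3077, mR=-2106/3077; mL+mR=6/17 → advance +1; mR−mL=-5298/3077 → turn -1·90°

0 24/61 120/293 14352/17873 -10836/17873 -3 5 N
1 3/10 30/49 447/490 -747/980 -3 6 E
2 24/53 24/53 48/53 -36/53 -2 6 S
3 12/17 60/181 3192/3077 -2106/3077 -2 5 W
final -3 5 N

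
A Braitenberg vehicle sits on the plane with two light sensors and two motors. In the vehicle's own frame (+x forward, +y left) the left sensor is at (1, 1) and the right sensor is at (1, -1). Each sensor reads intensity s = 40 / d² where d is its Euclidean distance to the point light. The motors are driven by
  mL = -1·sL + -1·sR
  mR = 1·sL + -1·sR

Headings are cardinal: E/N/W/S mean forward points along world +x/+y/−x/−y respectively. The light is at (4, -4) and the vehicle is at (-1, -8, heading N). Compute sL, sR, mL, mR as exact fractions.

left sensor world pos  = (-2, -7); dL² = 45
right sensor world pos = (0, -7); dR² = 25
sL = 40/45 = 8/9
sR = 40/25 = 8/5
mL = -1·sL + -1·sR = -112/45
mR = 1·sL + -1·sR = -32/45

8/9 8/5 -112/45 -32/45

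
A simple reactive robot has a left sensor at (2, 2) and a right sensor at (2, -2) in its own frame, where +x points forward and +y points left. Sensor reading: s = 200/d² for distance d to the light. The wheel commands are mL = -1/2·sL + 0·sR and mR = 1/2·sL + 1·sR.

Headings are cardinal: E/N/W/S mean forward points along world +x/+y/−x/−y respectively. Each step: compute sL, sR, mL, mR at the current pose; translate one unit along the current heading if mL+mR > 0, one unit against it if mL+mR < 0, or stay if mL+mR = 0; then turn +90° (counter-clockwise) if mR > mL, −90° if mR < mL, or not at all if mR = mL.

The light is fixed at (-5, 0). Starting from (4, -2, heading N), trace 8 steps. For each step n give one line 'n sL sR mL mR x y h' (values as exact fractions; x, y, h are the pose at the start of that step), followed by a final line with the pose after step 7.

0 200/49 200/121 -100/49 21900/5929 4 -2 N
1 100/29 4 -50/29 166/29 4 -1 W
2 200/109 40/9 -100/109 5260/981 3 -1 S
3 2 50/29 -1 79/29 3 -2 E
4 200/49 200/121 -100/49 21900/5929 4 -2 N
5 100/29 4 -50/29 166/29 4 -1 W
6 200/109 40/9 -100/109 5260/981 3 -1 S
7 2 50/29 -1 79/29 3 -2 E
final 4 -2 N

n=0: pose=(4,-2,N); sL=200/49, sR=200/121; mL=-100/49, mR=21900/5929; mL+mR=200/121 → advance +1; mR−mL=34000/5929 → turn +1·90°
n=1: pose=(4,-1,W); sL=100/29, sR=4; mL=-50/29, mR=166/29; mL+mR=4 → advance +1; mR−mL=216/29 → turn +1·90°
n=2: pose=(3,-1,S); sL=200/109, sR=40/9; mL=-100/109, mR=5260/981; mL+mR=40/9 → advance +1; mR−mL=6160/981 → turn +1·90°
n=3: pose=(3,-2,E); sL=2, sR=50/29; mL=-1, mR=79/29; mL+mR=50/29 → advance +1; mR−mL=108/29 → turn +1·90°
n=4: pose=(4,-2,N); sL=200/49, sR=200/121; mL=-100/49, mR=21900/5929; mL+mR=200/121 → advance +1; mR−mL=34000/5929 → turn +1·90°
n=5: pose=(4,-1,W); sL=100/29, sR=4; mL=-50/29, mR=166/29; mL+mR=4 → advance +1; mR−mL=216/29 → turn +1·90°
n=6: pose=(3,-1,S); sL=200/109, sR=40/9; mL=-100/109, mR=5260/981; mL+mR=40/9 → advance +1; mR−mL=6160/981 → turn +1·90°
n=7: pose=(3,-2,E); sL=2, sR=50/29; mL=-1, mR=79/29; mL+mR=50/29 → advance +1; mR−mL=108/29 → turn +1·90°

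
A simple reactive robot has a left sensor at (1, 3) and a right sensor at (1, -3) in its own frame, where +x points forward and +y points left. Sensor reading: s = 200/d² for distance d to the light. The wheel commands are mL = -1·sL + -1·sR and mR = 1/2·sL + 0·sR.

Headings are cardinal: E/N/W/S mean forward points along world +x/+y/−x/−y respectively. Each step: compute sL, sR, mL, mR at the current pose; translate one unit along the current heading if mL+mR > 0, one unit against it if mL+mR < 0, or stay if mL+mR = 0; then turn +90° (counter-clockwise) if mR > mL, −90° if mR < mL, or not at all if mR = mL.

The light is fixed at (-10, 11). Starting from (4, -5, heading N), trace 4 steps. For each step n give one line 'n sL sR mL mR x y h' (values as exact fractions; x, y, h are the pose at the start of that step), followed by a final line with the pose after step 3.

n=0: pose=(4,-5,N); sL=100/173, sR=100/257; mL=-43000/44461, mR=50/173; mL+mR=-30150/44461 → advance -1; mR−mL=55850/44461 → turn +1·90°
n=1: pose=(4,-6,W); sL=200/569, sR=40/73; mL=-37360/41537, mR=100/569; mL+mR=-30060/41537 → advance -1; mR−mL=44660/41537 → turn +1·90°
n=2: pose=(5,-6,S); sL=25/81, sR=50/117; mL=-775/1053, mR=25/162; mL+mR=-1225/2106 → advance -1; mR−mL=625/702 → turn +1·90°
n=3: pose=(5,-5,E); sL=8/17, sR=200/617; mL=-8336/10489, mR=4/17; mL+mR=-5868/10489 → advance -1; mR−mL=10804/10489 → turn +1·90°

0 100/173 100/257 -43000/44461 50/173 4 -5 N
1 200/569 40/73 -37360/41537 100/569 4 -6 W
2 25/81 50/117 -775/1053 25/162 5 -6 S
3 8/17 200/617 -8336/10489 4/17 5 -5 E
final 4 -5 N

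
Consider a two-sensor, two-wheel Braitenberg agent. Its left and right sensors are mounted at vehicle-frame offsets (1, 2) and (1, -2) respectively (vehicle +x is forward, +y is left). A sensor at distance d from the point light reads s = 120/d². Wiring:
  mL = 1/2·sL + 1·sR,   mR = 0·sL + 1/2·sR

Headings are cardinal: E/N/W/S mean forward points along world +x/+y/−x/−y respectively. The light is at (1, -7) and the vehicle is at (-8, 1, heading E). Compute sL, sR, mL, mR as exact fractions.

30/41 6/5 321/205 3/5

left sensor world pos  = (-7, 3); dL² = 164
right sensor world pos = (-7, -1); dR² = 100
sL = 120/164 = 30/41
sR = 120/100 = 6/5
mL = 1/2·sL + 1·sR = 321/205
mR = 0·sL + 1/2·sR = 3/5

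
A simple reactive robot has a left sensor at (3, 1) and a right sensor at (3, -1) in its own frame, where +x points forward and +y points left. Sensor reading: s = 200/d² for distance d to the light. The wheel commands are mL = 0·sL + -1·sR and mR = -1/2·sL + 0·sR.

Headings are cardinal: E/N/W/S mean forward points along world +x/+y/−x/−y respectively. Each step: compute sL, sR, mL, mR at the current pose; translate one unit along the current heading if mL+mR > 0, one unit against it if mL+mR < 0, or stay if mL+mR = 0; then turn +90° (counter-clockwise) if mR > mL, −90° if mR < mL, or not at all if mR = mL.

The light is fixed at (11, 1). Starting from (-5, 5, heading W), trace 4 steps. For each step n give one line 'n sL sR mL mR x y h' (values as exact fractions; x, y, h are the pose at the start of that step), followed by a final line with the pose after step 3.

n=0: pose=(-5,5,W); sL=20/37, sR=100/193; mL=-100/193, mR=-10/37; mL+mR=-5630/7141 → advance -1; mR−mL=1770/7141 → turn +1·90°
n=1: pose=(-4,5,S); sL=200/197, sR=200/257; mL=-200/257, mR=-100/197; mL+mR=-65100/50629 → advance -1; mR−mL=13700/50629 → turn +1·90°
n=2: pose=(-4,6,E); sL=10/9, sR=5/4; mL=-5/4, mR=-5/9; mL+mR=-65/36 → advance -1; mR−mL=25/36 → turn +1·90°
n=3: pose=(-5,6,N); sL=200/353, sR=200/289; mL=-200/289, mR=-100/353; mL+mR=-99500/102017 → advance -1; mR−mL=41700/102017 → turn +1·90°

0 20/37 100/193 -100/193 -10/37 -5 5 W
1 200/197 200/257 -200/257 -100/197 -4 5 S
2 10/9 5/4 -5/4 -5/9 -4 6 E
3 200/353 200/289 -200/289 -100/353 -5 6 N
final -5 5 W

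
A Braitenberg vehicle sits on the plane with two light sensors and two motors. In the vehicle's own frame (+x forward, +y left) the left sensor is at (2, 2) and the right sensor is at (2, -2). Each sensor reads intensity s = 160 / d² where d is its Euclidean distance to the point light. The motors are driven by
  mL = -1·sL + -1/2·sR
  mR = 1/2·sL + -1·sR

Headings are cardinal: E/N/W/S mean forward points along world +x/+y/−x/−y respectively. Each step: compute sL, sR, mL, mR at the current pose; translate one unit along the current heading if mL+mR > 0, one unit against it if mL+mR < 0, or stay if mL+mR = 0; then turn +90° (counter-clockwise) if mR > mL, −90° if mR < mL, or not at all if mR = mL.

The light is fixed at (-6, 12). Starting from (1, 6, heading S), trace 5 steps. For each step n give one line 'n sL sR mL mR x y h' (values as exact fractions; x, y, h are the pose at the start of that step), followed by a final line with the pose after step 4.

n=0: pose=(1,6,S); sL=32/29, sR=160/89; mL=-5168/2581, mR=-3216/2581; mL+mR=-8384/2581 → advance -1; mR−mL=1952/2581 → turn +1·90°
n=1: pose=(1,7,E); sL=16/9, sR=16/13; mL=-280/117, mR=-40/117; mL+mR=-320/117 → advance -1; mR−mL=80/39 → turn +1·90°
n=2: pose=(0,7,N); sL=32/5, sR=160/73; mL=-2736/365, mR=368/365; mL+mR=-2368/365 → advance -1; mR−mL=3104/365 → turn +1·90°
n=3: pose=(0,6,W); sL=2, sR=5; mL=-9/2, mR=-4; mL+mR=-17/2 → advance -1; mR−mL=1/2 → turn +1·90°
n=4: pose=(1,6,S); sL=32/29, sR=160/89; mL=-5168/2581, mR=-3216/2581; mL+mR=-8384/2581 → advance -1; mR−mL=1952/2581 → turn +1·90°

0 32/29 160/89 -5168/2581 -3216/2581 1 6 S
1 16/9 16/13 -280/117 -40/117 1 7 E
2 32/5 160/73 -2736/365 368/365 0 7 N
3 2 5 -9/2 -4 0 6 W
4 32/29 160/89 -5168/2581 -3216/2581 1 6 S
final 1 7 E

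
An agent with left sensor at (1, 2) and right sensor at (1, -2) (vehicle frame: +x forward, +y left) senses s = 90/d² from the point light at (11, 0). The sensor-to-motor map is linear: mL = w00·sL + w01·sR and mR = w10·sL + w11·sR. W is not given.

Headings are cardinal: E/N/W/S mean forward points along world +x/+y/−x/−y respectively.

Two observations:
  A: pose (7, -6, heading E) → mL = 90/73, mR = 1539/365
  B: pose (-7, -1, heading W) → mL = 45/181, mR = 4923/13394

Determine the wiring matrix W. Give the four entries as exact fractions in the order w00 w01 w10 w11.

obs A: pose=(7,-6,E) → sL=18/5, sR=90/73, mL=90/73, mR=1539/365
obs B: pose=(-7,-1,W) → sL=9/37, sR=45/181, mL=45/181, mR=4923/13394
sensor matrix S = [[18/5, 90/73], [9/37, 45/181]]; det S = 290952/488881
solve [mL_A; mL_B] = S·[w00; w01] and [mR_A; mR_B] = S·[w10; w11]:
  w00 = 0, w01 = 1, w10 = 1, w11 = 1/2

0 1 1 1/2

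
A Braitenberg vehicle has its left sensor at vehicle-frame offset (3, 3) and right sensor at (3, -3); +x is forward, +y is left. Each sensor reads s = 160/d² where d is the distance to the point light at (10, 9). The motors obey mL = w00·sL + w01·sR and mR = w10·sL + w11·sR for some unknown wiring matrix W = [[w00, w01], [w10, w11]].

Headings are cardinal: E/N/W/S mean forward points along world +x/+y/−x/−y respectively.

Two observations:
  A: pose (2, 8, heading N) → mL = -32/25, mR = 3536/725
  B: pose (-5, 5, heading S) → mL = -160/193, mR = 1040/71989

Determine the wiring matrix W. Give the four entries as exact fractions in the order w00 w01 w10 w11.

-1 0 -1/2 1

obs A: pose=(2,8,N) → sL=32/25, sR=160/29, mL=-32/25, mR=3536/725
obs B: pose=(-5,5,S) → sL=160/193, sR=160/373, mL=-160/193, mR=1040/71989
sensor matrix S = [[32/25, 160/29], [160/193, 160/373]]; det S = -42012672/10438405
solve [mL_A; mL_B] = S·[w00; w01] and [mR_A; mR_B] = S·[w10; w11]:
  w00 = -1, w01 = 0, w10 = -1/2, w11 = 1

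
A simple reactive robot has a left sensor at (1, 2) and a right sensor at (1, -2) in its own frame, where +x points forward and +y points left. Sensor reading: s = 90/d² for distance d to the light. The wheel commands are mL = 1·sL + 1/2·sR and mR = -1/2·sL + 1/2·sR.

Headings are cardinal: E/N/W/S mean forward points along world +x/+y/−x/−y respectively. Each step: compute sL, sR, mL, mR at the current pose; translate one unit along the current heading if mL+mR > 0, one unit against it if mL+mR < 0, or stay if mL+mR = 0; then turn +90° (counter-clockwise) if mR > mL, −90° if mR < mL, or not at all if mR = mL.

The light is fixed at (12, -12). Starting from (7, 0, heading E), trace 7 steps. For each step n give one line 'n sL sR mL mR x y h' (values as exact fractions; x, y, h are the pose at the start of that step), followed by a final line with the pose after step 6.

n=0: pose=(7,0,E); sL=45/106, sR=45/58; mL=4995/6148, mR=270/1537; mL+mR=6075/6148 → advance +1; mR−mL=-135/212 → turn -1·90°
n=1: pose=(8,0,S); sL=18/25, sR=90/157; mL=3951/3925, mR=-288/3925; mL+mR=3663/3925 → advance +1; mR−mL=-27/25 → turn -1·90°
n=2: pose=(8,-1,W); sL=45/53, sR=45/97; mL=11115/10282, mR=-990/5141; mL+mR=9135/10282 → advance +1; mR−mL=-135/106 → turn -1·90°
n=3: pose=(7,-1,N); sL=90/193, sR=10/17; mL=2495/3281, mR=200/3281; mL+mR=2695/3281 → advance +1; mR−mL=-135/193 → turn -1·90°
n=4: pose=(7,0,E); sL=45/106, sR=45/58; mL=4995/6148, mR=270/1537; mL+mR=6075/6148 → advance +1; mR−mL=-135/212 → turn -1·90°
n=5: pose=(8,0,S); sL=18/25, sR=90/157; mL=3951/3925, mR=-288/3925; mL+mR=3663/3925 → advance +1; mR−mL=-27/25 → turn -1·90°
n=6: pose=(8,-1,W); sL=45/53, sR=45/97; mL=11115/10282, mR=-990/5141; mL+mR=9135/10282 → advance +1; mR−mL=-135/106 → turn -1·90°

0 45/106 45/58 4995/6148 270/1537 7 0 E
1 18/25 90/157 3951/3925 -288/3925 8 0 S
2 45/53 45/97 11115/10282 -990/5141 8 -1 W
3 90/193 10/17 2495/3281 200/3281 7 -1 N
4 45/106 45/58 4995/6148 270/1537 7 0 E
5 18/25 90/157 3951/3925 -288/3925 8 0 S
6 45/53 45/97 11115/10282 -990/5141 8 -1 W
final 7 -1 N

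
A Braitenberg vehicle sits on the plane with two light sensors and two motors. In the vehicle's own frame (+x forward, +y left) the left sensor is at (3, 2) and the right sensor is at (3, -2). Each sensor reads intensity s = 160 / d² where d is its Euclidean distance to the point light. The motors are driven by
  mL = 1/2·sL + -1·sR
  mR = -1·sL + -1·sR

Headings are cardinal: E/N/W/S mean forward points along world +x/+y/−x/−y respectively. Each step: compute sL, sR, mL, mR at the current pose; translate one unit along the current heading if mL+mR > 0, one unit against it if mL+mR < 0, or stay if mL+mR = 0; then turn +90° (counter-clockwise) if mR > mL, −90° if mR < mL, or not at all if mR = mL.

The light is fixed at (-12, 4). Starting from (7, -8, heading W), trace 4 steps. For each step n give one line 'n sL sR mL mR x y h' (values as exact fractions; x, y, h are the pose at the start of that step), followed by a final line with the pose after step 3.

n=0: pose=(7,-8,W); sL=40/113, sR=40/89; mL=-2740/10057, mR=-8080/10057; mL+mR=-10820/10057 → advance -1; mR−mL=-60/113 → turn -1·90°
n=1: pose=(8,-8,N); sL=32/81, sR=32/113; mL=-784/9153, mR=-6208/9153; mL+mR=-6992/9153 → advance -1; mR−mL=-16/27 → turn -1·90°
n=2: pose=(8,-9,E); sL=16/65, sR=80/377; mL=-168/1885, mR=-864/1885; mL+mR=-1032/1885 → advance -1; mR−mL=-24/65 → turn -1·90°
n=3: pose=(7,-9,S); sL=160/697, sR=32/109; mL=-13584/75973, mR=-39744/75973; mL+mR=-53328/75973 → advance -1; mR−mL=-240/697 → turn -1·90°

0 40/113 40/89 -2740/10057 -8080/10057 7 -8 W
1 32/81 32/113 -784/9153 -6208/9153 8 -8 N
2 16/65 80/377 -168/1885 -864/1885 8 -9 E
3 160/697 32/109 -13584/75973 -39744/75973 7 -9 S
final 7 -8 W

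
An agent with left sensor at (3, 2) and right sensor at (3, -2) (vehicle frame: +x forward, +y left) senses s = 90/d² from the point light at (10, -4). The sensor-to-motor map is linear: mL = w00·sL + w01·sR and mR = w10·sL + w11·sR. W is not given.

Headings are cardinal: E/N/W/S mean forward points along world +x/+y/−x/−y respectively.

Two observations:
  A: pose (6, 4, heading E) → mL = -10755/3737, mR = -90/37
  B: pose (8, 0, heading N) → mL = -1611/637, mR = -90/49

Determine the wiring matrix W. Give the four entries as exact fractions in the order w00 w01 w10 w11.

-1/2 -1 0 -1

obs A: pose=(6,4,E) → sL=90/101, sR=90/37, mL=-10755/3737, mR=-90/37
obs B: pose=(8,0,N) → sL=18/13, sR=90/49, mL=-1611/637, mR=-90/49
sensor matrix S = [[90/101, 90/37], [18/13, 90/49]]; det S = -4121280/2380469
solve [mL_A; mL_B] = S·[w00; w01] and [mR_A; mR_B] = S·[w10; w11]:
  w00 = -1/2, w01 = -1, w10 = 0, w11 = -1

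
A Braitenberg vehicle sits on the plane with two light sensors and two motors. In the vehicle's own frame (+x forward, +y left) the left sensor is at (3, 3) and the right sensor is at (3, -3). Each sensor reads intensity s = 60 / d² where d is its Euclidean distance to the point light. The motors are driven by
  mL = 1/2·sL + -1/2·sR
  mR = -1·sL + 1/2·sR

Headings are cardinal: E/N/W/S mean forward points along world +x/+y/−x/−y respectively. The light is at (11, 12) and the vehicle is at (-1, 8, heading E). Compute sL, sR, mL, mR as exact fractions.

left sensor world pos  = (2, 11); dL² = 82
right sensor world pos = (2, 5); dR² = 130
sL = 60/82 = 30/41
sR = 60/130 = 6/13
mL = 1/2·sL + -1/2·sR = 72/533
mR = -1·sL + 1/2·sR = -267/533

30/41 6/13 72/533 -267/533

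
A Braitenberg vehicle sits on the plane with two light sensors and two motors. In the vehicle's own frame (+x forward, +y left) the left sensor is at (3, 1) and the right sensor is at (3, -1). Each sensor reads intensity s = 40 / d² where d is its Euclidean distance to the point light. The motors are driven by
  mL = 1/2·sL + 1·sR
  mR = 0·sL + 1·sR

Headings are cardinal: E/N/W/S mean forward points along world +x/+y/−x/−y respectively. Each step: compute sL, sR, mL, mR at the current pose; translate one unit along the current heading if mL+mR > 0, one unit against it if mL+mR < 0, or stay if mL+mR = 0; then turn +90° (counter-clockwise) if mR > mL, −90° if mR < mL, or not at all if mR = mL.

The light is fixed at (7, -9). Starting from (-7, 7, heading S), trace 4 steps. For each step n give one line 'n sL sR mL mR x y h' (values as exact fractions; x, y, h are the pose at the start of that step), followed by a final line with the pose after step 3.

0 20/169 20/197 5350/33293 20/197 -7 7 S
1 8/97 8/109 1212/10573 8/109 -7 6 W
2 2/29 1/13 42/377 1/13 -8 6 N
3 40/433 40/369 24700/159777 40/369 -8 7 E
final -7 7 S

n=0: pose=(-7,7,S); sL=20/169, sR=20/197; mL=5350/33293, mR=20/197; mL+mR=8730/33293 → advance +1; mR−mL=-10/169 → turn -1·90°
n=1: pose=(-7,6,W); sL=8/97, sR=8/109; mL=1212/10573, mR=8/109; mL+mR=1988/10573 → advance +1; mR−mL=-4/97 → turn -1·90°
n=2: pose=(-8,6,N); sL=2/29, sR=1/13; mL=42/377, mR=1/13; mL+mR=71/377 → advance +1; mR−mL=-1/29 → turn -1·90°
n=3: pose=(-8,7,E); sL=40/433, sR=40/369; mL=24700/159777, mR=40/369; mL+mR=42020/159777 → advance +1; mR−mL=-20/433 → turn -1·90°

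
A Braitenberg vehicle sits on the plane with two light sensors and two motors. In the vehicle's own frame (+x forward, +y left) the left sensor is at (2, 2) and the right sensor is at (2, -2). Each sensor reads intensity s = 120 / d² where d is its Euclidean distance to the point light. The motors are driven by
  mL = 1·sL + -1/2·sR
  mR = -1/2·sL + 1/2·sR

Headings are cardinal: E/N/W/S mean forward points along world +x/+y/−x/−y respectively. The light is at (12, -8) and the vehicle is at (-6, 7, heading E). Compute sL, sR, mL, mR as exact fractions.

24/109 24/85 732/9265 288/9265

left sensor world pos  = (-4, 9); dL² = 545
right sensor world pos = (-4, 5); dR² = 425
sL = 120/545 = 24/109
sR = 120/425 = 24/85
mL = 1·sL + -1/2·sR = 732/9265
mR = -1/2·sL + 1/2·sR = 288/9265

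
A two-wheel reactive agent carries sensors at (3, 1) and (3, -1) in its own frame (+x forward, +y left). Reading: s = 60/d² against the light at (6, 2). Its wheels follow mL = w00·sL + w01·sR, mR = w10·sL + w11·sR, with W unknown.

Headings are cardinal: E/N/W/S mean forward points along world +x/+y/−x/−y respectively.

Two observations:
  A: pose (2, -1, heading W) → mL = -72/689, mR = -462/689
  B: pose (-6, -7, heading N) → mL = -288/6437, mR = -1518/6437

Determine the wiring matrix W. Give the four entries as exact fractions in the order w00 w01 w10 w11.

1/2 -1/2 1/2 -1

obs A: pose=(2,-1,W) → sL=12/13, sR=60/53, mL=-72/689, mR=-462/689
obs B: pose=(-6,-7,N) → sL=12/41, sR=60/157, mL=-288/6437, mR=-1518/6437
sensor matrix S = [[12/13, 60/53], [12/41, 60/157]]; det S = 95040/4435093
solve [mL_A; mL_B] = S·[w00; w01] and [mR_A; mR_B] = S·[w10; w11]:
  w00 = 1/2, w01 = -1/2, w10 = 1/2, w11 = -1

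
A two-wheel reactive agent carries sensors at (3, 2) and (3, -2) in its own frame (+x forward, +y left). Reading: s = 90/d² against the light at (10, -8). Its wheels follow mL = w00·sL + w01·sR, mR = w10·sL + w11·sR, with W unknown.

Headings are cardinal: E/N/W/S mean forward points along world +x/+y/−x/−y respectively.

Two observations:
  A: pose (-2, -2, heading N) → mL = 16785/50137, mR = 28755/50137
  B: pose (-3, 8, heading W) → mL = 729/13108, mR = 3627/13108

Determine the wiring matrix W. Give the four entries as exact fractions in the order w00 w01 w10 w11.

-1/2 1 1 1/2

obs A: pose=(-2,-2,N) → sL=90/277, sR=90/181, mL=16785/50137, mR=28755/50137
obs B: pose=(-3,8,W) → sL=45/226, sR=9/58, mL=729/13108, mR=3627/13108
sensor matrix S = [[90/277, 90/181], [45/226, 9/58]]; det S = -7983360/164298949
solve [mL_A; mL_B] = S·[w00; w01] and [mR_A; mR_B] = S·[w10; w11]:
  w00 = -1/2, w01 = 1, w10 = 1, w11 = 1/2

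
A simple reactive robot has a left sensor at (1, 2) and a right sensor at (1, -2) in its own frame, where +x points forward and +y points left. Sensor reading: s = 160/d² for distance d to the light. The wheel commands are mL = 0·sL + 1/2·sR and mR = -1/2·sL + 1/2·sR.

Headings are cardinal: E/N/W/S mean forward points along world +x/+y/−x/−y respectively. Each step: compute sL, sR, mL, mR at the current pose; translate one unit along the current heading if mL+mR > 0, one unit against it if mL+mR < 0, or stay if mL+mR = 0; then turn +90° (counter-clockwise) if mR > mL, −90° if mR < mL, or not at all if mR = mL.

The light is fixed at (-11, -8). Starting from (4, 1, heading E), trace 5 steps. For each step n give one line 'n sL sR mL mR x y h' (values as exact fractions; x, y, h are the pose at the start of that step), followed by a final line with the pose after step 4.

0 160/377 32/61 16/61 1152/22997 4 1 E
1 40/97 8/13 4/13 128/1261 5 1 S
2 160/261 32/65 16/65 -1024/16965 5 0 W
3 16/25 16/37 8/37 -96/925 4 0 N
4 160/377 32/61 16/61 1152/22997 4 1 E
final 5 1 S

n=0: pose=(4,1,E); sL=160/377, sR=32/61; mL=16/61, mR=1152/22997; mL+mR=7184/22997 → advance +1; mR−mL=-80/377 → turn -1·90°
n=1: pose=(5,1,S); sL=40/97, sR=8/13; mL=4/13, mR=128/1261; mL+mR=516/1261 → advance +1; mR−mL=-20/97 → turn -1·90°
n=2: pose=(5,0,W); sL=160/261, sR=32/65; mL=16/65, mR=-1024/16965; mL+mR=3152/16965 → advance +1; mR−mL=-80/261 → turn -1·90°
n=3: pose=(4,0,N); sL=16/25, sR=16/37; mL=8/37, mR=-96/925; mL+mR=104/925 → advance +1; mR−mL=-8/25 → turn -1·90°
n=4: pose=(4,1,E); sL=160/377, sR=32/61; mL=16/61, mR=1152/22997; mL+mR=7184/22997 → advance +1; mR−mL=-80/377 → turn -1·90°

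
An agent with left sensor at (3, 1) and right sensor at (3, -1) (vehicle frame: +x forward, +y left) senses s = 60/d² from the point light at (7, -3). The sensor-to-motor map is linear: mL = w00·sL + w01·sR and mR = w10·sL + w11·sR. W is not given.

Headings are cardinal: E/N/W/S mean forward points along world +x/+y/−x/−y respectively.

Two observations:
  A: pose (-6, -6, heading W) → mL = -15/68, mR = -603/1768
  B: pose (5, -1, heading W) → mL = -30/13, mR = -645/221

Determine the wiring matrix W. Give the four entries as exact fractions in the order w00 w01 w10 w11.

obs A: pose=(-6,-6,W) → sL=15/68, sR=3/13, mL=-15/68, mR=-603/1768
obs B: pose=(5,-1,W) → sL=30/13, sR=30/17, mL=-30/13, mR=-645/221
sensor matrix S = [[15/68, 3/13], [30/13, 30/17]]; det S = -13995/97682
solve [mL_A; mL_B] = S·[w00; w01] and [mR_A; mR_B] = S·[w10; w11]:
  w00 = -1, w01 = 0, w10 = -1/2, w11 = -1

-1 0 -1/2 -1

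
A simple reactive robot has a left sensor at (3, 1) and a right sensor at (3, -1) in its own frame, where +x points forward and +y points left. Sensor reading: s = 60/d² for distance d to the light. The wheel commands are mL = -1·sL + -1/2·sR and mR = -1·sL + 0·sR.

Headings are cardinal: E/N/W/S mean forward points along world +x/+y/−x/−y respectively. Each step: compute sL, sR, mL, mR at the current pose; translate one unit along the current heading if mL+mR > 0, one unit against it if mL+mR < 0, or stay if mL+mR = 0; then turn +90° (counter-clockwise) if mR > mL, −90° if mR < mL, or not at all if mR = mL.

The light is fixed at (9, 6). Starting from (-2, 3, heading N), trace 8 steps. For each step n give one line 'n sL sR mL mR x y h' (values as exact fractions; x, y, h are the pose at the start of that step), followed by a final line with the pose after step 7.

n=0: pose=(-2,3,N); sL=5/12, sR=3/5; mL=-43/60, mR=-5/12; mL+mR=-17/15 → advance -1; mR−mL=3/10 → turn +1·90°
n=1: pose=(-2,2,W); sL=60/221, sR=12/41; mL=-3786/9061, mR=-60/221; mL+mR=-6246/9061 → advance -1; mR−mL=6/41 → turn +1·90°
n=2: pose=(-1,2,S); sL=6/13, sR=6/17; mL=-141/221, mR=-6/13; mL+mR=-243/221 → advance -1; mR−mL=3/17 → turn +1·90°
n=3: pose=(-1,3,E); sL=60/53, sR=12/13; mL=-1098/689, mR=-60/53; mL+mR=-1878/689 → advance -1; mR−mL=6/13 → turn +1·90°
n=4: pose=(-2,3,N); sL=5/12, sR=3/5; mL=-43/60, mR=-5/12; mL+mR=-17/15 → advance -1; mR−mL=3/10 → turn +1·90°
n=5: pose=(-2,2,W); sL=60/221, sR=12/41; mL=-3786/9061, mR=-60/221; mL+mR=-6246/9061 → advance -1; mR−mL=6/41 → turn +1·90°
n=6: pose=(-1,2,S); sL=6/13, sR=6/17; mL=-141/221, mR=-6/13; mL+mR=-243/221 → advance -1; mR−mL=3/17 → turn +1·90°
n=7: pose=(-1,3,E); sL=60/53, sR=12/13; mL=-1098/689, mR=-60/53; mL+mR=-1878/689 → advance -1; mR−mL=6/13 → turn +1·90°

0 5/12 3/5 -43/60 -5/12 -2 3 N
1 60/221 12/41 -3786/9061 -60/221 -2 2 W
2 6/13 6/17 -141/221 -6/13 -1 2 S
3 60/53 12/13 -1098/689 -60/53 -1 3 E
4 5/12 3/5 -43/60 -5/12 -2 3 N
5 60/221 12/41 -3786/9061 -60/221 -2 2 W
6 6/13 6/17 -141/221 -6/13 -1 2 S
7 60/53 12/13 -1098/689 -60/53 -1 3 E
final -2 3 N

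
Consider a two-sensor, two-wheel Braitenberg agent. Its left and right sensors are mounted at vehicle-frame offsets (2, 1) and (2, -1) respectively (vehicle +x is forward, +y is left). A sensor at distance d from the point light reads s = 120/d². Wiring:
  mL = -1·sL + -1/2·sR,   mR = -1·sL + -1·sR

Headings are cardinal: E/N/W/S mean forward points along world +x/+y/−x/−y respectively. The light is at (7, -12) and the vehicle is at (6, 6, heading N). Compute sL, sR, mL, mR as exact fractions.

left sensor world pos  = (5, 8); dL² = 404
right sensor world pos = (7, 8); dR² = 400
sL = 120/404 = 30/101
sR = 120/400 = 3/10
mL = -1·sL + -1/2·sR = -903/2020
mR = -1·sL + -1·sR = -603/1010

30/101 3/10 -903/2020 -603/1010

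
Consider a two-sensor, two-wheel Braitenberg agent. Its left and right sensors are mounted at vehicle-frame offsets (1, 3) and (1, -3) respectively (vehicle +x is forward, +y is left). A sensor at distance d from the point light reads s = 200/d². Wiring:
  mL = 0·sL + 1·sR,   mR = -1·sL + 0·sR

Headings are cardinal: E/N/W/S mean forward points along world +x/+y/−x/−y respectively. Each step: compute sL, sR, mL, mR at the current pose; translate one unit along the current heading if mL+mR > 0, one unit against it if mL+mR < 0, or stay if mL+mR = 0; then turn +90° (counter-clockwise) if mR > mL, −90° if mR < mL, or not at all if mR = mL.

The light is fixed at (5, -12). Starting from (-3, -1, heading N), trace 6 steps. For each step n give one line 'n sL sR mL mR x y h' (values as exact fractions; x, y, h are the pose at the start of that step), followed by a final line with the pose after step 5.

n=0: pose=(-3,-1,N); sL=40/53, sR=200/169; mL=200/169, mR=-40/53; mL+mR=3840/8957 → advance +1; mR−mL=-17360/8957 → turn -1·90°
n=1: pose=(-3,0,E); sL=100/137, sR=20/13; mL=20/13, mR=-100/137; mL+mR=1440/1781 → advance +1; mR−mL=-4040/1781 → turn -1·90°
n=2: pose=(-2,0,S); sL=200/137, sR=200/221; mL=200/221, mR=-200/137; mL+mR=-16800/30277 → advance -1; mR−mL=-71600/30277 → turn -1·90°
n=3: pose=(-2,1,W); sL=50/41, sR=5/8; mL=5/8, mR=-50/41; mL+mR=-195/328 → advance -1; mR−mL=-605/328 → turn -1·90°
n=4: pose=(-1,1,N); sL=200/277, sR=40/41; mL=40/41, mR=-200/277; mL+mR=2880/11357 → advance +1; mR−mL=-19280/11357 → turn -1·90°
n=5: pose=(-1,2,E); sL=100/157, sR=100/73; mL=100/73, mR=-100/157; mL+mR=8400/11461 → advance +1; mR−mL=-23000/11461 → turn -1·90°

0 40/53 200/169 200/169 -40/53 -3 -1 N
1 100/137 20/13 20/13 -100/137 -3 0 E
2 200/137 200/221 200/221 -200/137 -2 0 S
3 50/41 5/8 5/8 -50/41 -2 1 W
4 200/277 40/41 40/41 -200/277 -1 1 N
5 100/157 100/73 100/73 -100/157 -1 2 E
final 0 2 S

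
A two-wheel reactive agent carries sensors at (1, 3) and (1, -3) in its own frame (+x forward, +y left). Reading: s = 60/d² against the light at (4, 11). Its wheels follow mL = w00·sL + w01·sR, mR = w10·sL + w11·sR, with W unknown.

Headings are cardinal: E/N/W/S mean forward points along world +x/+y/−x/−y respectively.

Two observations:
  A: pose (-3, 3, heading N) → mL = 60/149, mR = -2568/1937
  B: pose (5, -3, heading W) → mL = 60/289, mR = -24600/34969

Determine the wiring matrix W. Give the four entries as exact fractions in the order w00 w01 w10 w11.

1 0 -1 -1

obs A: pose=(-3,3,N) → sL=60/149, sR=12/13, mL=60/149, mR=-2568/1937
obs B: pose=(5,-3,W) → sL=60/289, sR=60/121, mL=60/289, mR=-24600/34969
sensor matrix S = [[60/149, 12/13], [60/289, 60/121]]; det S = 544320/67734953
solve [mL_A; mL_B] = S·[w00; w01] and [mR_A; mR_B] = S·[w10; w11]:
  w00 = 1, w01 = 0, w10 = -1, w11 = -1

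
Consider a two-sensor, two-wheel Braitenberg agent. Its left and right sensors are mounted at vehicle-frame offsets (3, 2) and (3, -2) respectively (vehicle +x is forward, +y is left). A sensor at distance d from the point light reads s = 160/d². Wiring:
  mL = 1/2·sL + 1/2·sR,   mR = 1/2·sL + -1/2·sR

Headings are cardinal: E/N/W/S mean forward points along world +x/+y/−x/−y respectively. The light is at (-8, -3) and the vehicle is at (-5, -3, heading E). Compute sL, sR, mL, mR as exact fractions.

4 4 4 0

left sensor world pos  = (-2, -1); dL² = 40
right sensor world pos = (-2, -5); dR² = 40
sL = 160/40 = 4
sR = 160/40 = 4
mL = 1/2·sL + 1/2·sR = 4
mR = 1/2·sL + -1/2·sR = 0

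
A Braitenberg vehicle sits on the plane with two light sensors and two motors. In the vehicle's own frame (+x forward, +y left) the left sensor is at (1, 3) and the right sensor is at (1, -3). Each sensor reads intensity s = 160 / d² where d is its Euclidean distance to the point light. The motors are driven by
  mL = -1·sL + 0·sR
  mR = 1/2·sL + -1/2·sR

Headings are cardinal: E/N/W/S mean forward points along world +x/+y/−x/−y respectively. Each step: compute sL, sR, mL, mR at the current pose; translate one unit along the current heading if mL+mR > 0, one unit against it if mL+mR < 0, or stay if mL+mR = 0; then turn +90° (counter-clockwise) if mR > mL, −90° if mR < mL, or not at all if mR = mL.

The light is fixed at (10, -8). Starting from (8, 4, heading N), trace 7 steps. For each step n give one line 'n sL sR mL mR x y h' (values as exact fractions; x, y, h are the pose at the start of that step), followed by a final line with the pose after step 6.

n=0: pose=(8,4,N); sL=80/97, sR=16/17; mL=-80/97, mR=-96/1649; mL+mR=-1456/1649 → advance -1; mR−mL=1264/1649 → turn +1·90°
n=1: pose=(8,3,W); sL=160/73, sR=32/41; mL=-160/73, mR=2112/2993; mL+mR=-4448/2993 → advance -1; mR−mL=8672/2993 → turn +1·90°
n=2: pose=(9,3,S); sL=20/13, sR=40/29; mL=-20/13, mR=30/377; mL+mR=-550/377 → advance -1; mR−mL=610/377 → turn +1·90°
n=3: pose=(9,4,E); sL=32/45, sR=160/81; mL=-32/45, mR=-256/405; mL+mR=-544/405 → advance -1; mR−mL=32/405 → turn +1·90°
n=4: pose=(8,4,N); sL=80/97, sR=16/17; mL=-80/97, mR=-96/1649; mL+mR=-1456/1649 → advance -1; mR−mL=1264/1649 → turn +1·90°
n=5: pose=(8,3,W); sL=160/73, sR=32/41; mL=-160/73, mR=2112/2993; mL+mR=-4448/2993 → advance -1; mR−mL=8672/2993 → turn +1·90°
n=6: pose=(9,3,S); sL=20/13, sR=40/29; mL=-20/13, mR=30/377; mL+mR=-550/377 → advance -1; mR−mL=610/377 → turn +1·90°

0 80/97 16/17 -80/97 -96/1649 8 4 N
1 160/73 32/41 -160/73 2112/2993 8 3 W
2 20/13 40/29 -20/13 30/377 9 3 S
3 32/45 160/81 -32/45 -256/405 9 4 E
4 80/97 16/17 -80/97 -96/1649 8 4 N
5 160/73 32/41 -160/73 2112/2993 8 3 W
6 20/13 40/29 -20/13 30/377 9 3 S
final 9 4 E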